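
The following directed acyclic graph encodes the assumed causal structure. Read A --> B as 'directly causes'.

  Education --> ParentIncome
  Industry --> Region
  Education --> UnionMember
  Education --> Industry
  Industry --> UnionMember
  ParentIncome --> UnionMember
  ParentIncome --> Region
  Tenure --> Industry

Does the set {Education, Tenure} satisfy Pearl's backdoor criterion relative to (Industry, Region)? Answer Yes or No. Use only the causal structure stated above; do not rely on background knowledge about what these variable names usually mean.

Backdoor paths from Industry to Region (paths whose first edge points into Industry):
  P1: Industry <- Education -> ParentIncome -> Region
  P2: Industry <- Education -> UnionMember <- ParentIncome -> Region
Condition 1 (no descendant of Industry in the set): holds — descendants of Industry are {Region, UnionMember}; none are in {Education, Tenure}.
Condition 2 (every backdoor path blocked by {Education, Tenure}):
  P1: blocked at fork node Education ∈ conditioning set.
  P2: blocked at fork node Education ∈ conditioning set.
{Education, Tenure} satisfies the backdoor criterion.

Yes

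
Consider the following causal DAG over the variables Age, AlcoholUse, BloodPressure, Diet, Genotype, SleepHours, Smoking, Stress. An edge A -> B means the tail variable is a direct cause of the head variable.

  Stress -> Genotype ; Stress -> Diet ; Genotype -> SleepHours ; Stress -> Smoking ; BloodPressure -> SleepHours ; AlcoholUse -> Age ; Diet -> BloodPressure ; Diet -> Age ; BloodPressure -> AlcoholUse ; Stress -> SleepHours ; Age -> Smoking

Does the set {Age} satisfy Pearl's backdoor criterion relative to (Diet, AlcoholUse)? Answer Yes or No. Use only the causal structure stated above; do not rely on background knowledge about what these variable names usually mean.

No

Backdoor paths from Diet to AlcoholUse (paths whose first edge points into Diet):
  P1: Diet <- Stress -> Genotype -> SleepHours <- BloodPressure -> AlcoholUse
  P2: Diet <- Stress -> SleepHours <- BloodPressure -> AlcoholUse
  P3: Diet <- Stress -> Smoking <- Age <- AlcoholUse
Condition 1 (no descendant of Diet in the set): FAILS — Age is a descendant of Diet.
Condition 2 (every backdoor path blocked by {Age}):
  P1: blocked at collider SleepHours (neither it nor any descendant is in the conditioning set).
  P2: blocked at collider SleepHours (neither it nor any descendant is in the conditioning set).
  P3: blocked at collider Smoking (neither it nor any descendant is in the conditioning set).
{Age} does not satisfy the backdoor criterion.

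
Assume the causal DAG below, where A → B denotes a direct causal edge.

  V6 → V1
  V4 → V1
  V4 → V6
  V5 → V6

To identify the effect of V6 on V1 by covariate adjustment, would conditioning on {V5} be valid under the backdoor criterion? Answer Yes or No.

No

Backdoor paths from V6 to V1 (paths whose first edge points into V6):
  P1: V6 <- V4 -> V1
Condition 1 (no descendant of V6 in the set): holds — descendants of V6 are {V1}; none are in {V5}.
Condition 2 (every backdoor path blocked by {V5}):
  P1: open — no interior node is in the conditioning set.
{V5} does not satisfy the backdoor criterion.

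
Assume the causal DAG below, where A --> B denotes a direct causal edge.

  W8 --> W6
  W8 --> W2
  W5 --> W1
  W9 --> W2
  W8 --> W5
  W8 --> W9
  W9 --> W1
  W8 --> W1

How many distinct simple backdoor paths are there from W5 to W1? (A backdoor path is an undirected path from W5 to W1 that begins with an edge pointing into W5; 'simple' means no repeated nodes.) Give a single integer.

3

A backdoor path from W5 to W1 is any simple undirected path whose first edge points into W5 (i.e. leaves W5 via a parent).
Parents of W5: {W8}.
Enumerating:
  P1: W5 <- W8 -> W9 -> W1
  P2: W5 <- W8 -> W2 <- W9 -> W1
  P3: W5 <- W8 -> W1
That exhausts the simple backdoor paths. Count: 3.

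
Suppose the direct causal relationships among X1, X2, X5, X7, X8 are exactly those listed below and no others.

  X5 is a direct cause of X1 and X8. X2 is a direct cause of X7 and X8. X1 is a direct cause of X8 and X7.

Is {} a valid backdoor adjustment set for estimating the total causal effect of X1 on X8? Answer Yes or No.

No

Backdoor paths from X1 to X8 (paths whose first edge points into X1):
  P1: X1 <- X5 -> X8
Condition 1 (no descendant of X1 in the set): holds — descendants of X1 are {X7, X8}; none are in {}.
Condition 2 (every backdoor path blocked by {}):
  P1: open — no interior node is in the conditioning set.
{} does not satisfy the backdoor criterion.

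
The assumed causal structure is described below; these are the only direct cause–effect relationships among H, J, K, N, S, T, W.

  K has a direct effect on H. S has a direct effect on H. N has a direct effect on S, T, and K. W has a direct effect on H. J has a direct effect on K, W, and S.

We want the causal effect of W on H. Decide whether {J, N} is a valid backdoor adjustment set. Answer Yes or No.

Backdoor paths from W to H (paths whose first edge points into W):
  P1: W <- J -> K <- N -> S -> H
  P2: W <- J -> K -> H
  P3: W <- J -> S <- N -> K -> H
  P4: W <- J -> S -> H
Condition 1 (no descendant of W in the set): holds — descendants of W are {H}; none are in {J, N}.
Condition 2 (every backdoor path blocked by {J, N}):
  P1: blocked at fork node J ∈ conditioning set.
  P2: blocked at fork node J ∈ conditioning set.
  P3: blocked at fork node J ∈ conditioning set.
  P4: blocked at fork node J ∈ conditioning set.
{J, N} satisfies the backdoor criterion.

Yes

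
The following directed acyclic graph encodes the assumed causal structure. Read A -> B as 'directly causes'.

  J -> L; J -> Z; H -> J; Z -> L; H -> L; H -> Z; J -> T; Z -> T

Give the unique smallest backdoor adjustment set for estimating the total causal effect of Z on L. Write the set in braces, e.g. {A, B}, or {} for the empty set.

Variables eligible for adjustment (non-descendants of Z, excluding Z and L): {H, J}.
Backdoor paths from Z to L:
  P1: Z <- H -> J -> L
  P2: Z <- H -> L
  P3: Z <- J <- H -> L
  P4: Z <- J -> L
The empty set is not sufficient: P1 (Z <- H -> J -> L) has no collider blocking it and no conditioned non-collider, so it is open.
Try {H, J}:
  P1: blocked at fork node H ∈ conditioning set.
  P2: blocked at fork node H ∈ conditioning set.
  P3: blocked at chain node J ∈ conditioning set.
  P4: blocked at fork node J ∈ conditioning set.
{H, J} contains no descendant of Z and blocks every backdoor path.
Every element of {H, J} is needed (dropping H leaves P2 open; dropping J leaves P4 open), so no proper subset is valid.
Among all size-2 subsets of the eligible variables, only {H, J} blocks every backdoor path, so it is the unique smallest valid adjustment set.

{H, J}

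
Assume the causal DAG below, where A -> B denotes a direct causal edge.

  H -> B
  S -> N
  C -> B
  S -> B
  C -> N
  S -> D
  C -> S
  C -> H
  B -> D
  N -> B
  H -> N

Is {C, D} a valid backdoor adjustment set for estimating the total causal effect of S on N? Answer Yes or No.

No

Backdoor paths from S to N (paths whose first edge points into S):
  P1: S <- C -> H -> N
  P2: S <- C -> H -> B <- N
  P3: S <- C -> N
  P4: S <- C -> B <- H -> N
  P5: S <- C -> B <- N
Condition 1 (no descendant of S in the set): FAILS — D is a descendant of S.
Condition 2 (every backdoor path blocked by {C, D}):
  P1: blocked at fork node C ∈ conditioning set.
  P2: blocked at fork node C ∈ conditioning set.
  P3: blocked at fork node C ∈ conditioning set.
  P4: blocked at fork node C ∈ conditioning set.
  P5: blocked at fork node C ∈ conditioning set.
{C, D} does not satisfy the backdoor criterion.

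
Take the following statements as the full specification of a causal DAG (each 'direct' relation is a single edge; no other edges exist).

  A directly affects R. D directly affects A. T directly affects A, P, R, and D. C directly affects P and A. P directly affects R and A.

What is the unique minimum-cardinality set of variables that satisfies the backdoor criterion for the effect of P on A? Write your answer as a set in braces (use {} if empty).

Variables eligible for adjustment (non-descendants of P, excluding P and A): {C, D, T}.
Backdoor paths from P to A:
  P1: P <- C -> A
  P2: P <- T -> D -> A
  P3: P <- T -> A
  P4: P <- T -> R <- A
The empty set is not sufficient: P1 (P <- C -> A) has no collider blocking it and no conditioned non-collider, so it is open.
Try {C, T}:
  P1: blocked at fork node C ∈ conditioning set.
  P2: blocked at fork node T ∈ conditioning set.
  P3: blocked at fork node T ∈ conditioning set.
  P4: blocked at fork node T ∈ conditioning set.
{C, T} contains no descendant of P and blocks every backdoor path.
Every element of {C, T} is needed (dropping C leaves P1 open; dropping T leaves P2 open), so no proper subset is valid.
Among all size-2 subsets of the eligible variables, only {C, T} blocks every backdoor path, so it is the unique smallest valid adjustment set.

{C, T}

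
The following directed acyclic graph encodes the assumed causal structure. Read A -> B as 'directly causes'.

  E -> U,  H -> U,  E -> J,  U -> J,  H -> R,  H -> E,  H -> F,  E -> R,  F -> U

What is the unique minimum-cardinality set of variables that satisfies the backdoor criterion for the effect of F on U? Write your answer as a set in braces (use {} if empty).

{H}

Variables eligible for adjustment (non-descendants of F, excluding F and U): {E, H, R}.
Backdoor paths from F to U:
  P1: F <- H -> E -> U
  P2: F <- H -> E -> J <- U
  P3: F <- H -> R <- E -> U
  P4: F <- H -> R <- E -> J <- U
  P5: F <- H -> U
The empty set is not sufficient: P1 (F <- H -> E -> U) has no collider blocking it and no conditioned non-collider, so it is open.
Try {H}:
  P1: blocked at fork node H ∈ conditioning set.
  P2: blocked at fork node H ∈ conditioning set.
  P3: blocked at fork node H ∈ conditioning set.
  P4: blocked at fork node H ∈ conditioning set.
  P5: blocked at fork node H ∈ conditioning set.
{H} contains no descendant of F and blocks every backdoor path.
No other singleton works — e.g. {E} leaves P5 open — so {H} is the unique smallest valid adjustment set.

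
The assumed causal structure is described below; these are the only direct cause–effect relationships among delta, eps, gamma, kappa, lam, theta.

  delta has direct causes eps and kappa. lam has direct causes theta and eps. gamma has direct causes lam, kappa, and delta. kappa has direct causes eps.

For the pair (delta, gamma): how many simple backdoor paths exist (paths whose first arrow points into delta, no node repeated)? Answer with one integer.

4

A backdoor path from delta to gamma is any simple undirected path whose first edge points into delta (i.e. leaves delta via a parent).
Parents of delta: {eps, kappa}.
Enumerating:
  P1: delta <- eps -> kappa -> gamma
  P2: delta <- eps -> lam -> gamma
  P3: delta <- kappa <- eps -> lam -> gamma
  P4: delta <- kappa -> gamma
That exhausts the simple backdoor paths. Count: 4.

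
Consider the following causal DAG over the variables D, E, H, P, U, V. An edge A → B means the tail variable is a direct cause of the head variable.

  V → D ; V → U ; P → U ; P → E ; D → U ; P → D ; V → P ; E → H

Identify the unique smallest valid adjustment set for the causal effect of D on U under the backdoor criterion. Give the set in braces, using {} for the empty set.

Variables eligible for adjustment (non-descendants of D, excluding D and U): {E, H, P, V}.
Backdoor paths from D to U:
  P1: D <- V -> P -> U
  P2: D <- V -> U
  P3: D <- P <- V -> U
  P4: D <- P -> U
The empty set is not sufficient: P1 (D <- V -> P -> U) has no collider blocking it and no conditioned non-collider, so it is open.
Try {P, V}:
  P1: blocked at fork node V ∈ conditioning set.
  P2: blocked at fork node V ∈ conditioning set.
  P3: blocked at chain node P ∈ conditioning set.
  P4: blocked at fork node P ∈ conditioning set.
{P, V} contains no descendant of D and blocks every backdoor path.
Every element of {P, V} is needed (dropping P leaves P4 open; dropping V leaves P2 open), so no proper subset is valid.
Among all size-2 subsets of the eligible variables, only {P, V} blocks every backdoor path, so it is the unique smallest valid adjustment set.

{P, V}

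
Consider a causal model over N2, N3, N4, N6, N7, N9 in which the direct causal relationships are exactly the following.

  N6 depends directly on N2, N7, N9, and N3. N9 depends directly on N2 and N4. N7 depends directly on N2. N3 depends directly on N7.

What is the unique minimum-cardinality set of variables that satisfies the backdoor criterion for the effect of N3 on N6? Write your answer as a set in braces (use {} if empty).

{N7}

Variables eligible for adjustment (non-descendants of N3, excluding N3 and N6): {N2, N4, N7, N9}.
Backdoor paths from N3 to N6:
  P1: N3 <- N7 <- N2 -> N9 -> N6
  P2: N3 <- N7 <- N2 -> N6
  P3: N3 <- N7 -> N6
The empty set is not sufficient: P1 (N3 <- N7 <- N2 -> N9 -> N6) has no collider blocking it and no conditioned non-collider, so it is open.
Try {N7}:
  P1: blocked at chain node N7 ∈ conditioning set.
  P2: blocked at chain node N7 ∈ conditioning set.
  P3: blocked at fork node N7 ∈ conditioning set.
{N7} contains no descendant of N3 and blocks every backdoor path.
No other singleton works — e.g. {N2} leaves P3 open — so {N7} is the unique smallest valid adjustment set.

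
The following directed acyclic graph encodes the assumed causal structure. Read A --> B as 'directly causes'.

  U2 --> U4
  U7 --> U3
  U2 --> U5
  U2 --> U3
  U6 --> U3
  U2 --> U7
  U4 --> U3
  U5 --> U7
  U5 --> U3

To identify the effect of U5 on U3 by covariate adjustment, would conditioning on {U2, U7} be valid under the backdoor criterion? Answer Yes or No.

Backdoor paths from U5 to U3 (paths whose first edge points into U5):
  P1: U5 <- U2 -> U4 -> U3
  P2: U5 <- U2 -> U7 -> U3
  P3: U5 <- U2 -> U3
Condition 1 (no descendant of U5 in the set): FAILS — U7 is a descendant of U5.
Condition 2 (every backdoor path blocked by {U2, U7}):
  P1: blocked at fork node U2 ∈ conditioning set.
  P2: blocked at fork node U2 ∈ conditioning set.
  P3: blocked at fork node U2 ∈ conditioning set.
{U2, U7} does not satisfy the backdoor criterion.

No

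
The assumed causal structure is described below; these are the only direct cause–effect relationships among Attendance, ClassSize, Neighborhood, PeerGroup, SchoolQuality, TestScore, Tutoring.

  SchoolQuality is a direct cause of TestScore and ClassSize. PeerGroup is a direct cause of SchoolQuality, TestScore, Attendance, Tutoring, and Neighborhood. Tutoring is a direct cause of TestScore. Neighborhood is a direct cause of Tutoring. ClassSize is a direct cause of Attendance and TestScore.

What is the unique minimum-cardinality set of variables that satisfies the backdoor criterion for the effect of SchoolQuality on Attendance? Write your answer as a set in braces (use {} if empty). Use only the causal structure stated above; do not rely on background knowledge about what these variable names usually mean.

Variables eligible for adjustment (non-descendants of SchoolQuality, excluding SchoolQuality and Attendance): {Neighborhood, PeerGroup, Tutoring}.
Backdoor paths from SchoolQuality to Attendance:
  P1: SchoolQuality <- PeerGroup -> Neighborhood -> Tutoring -> TestScore <- ClassSize -> Attendance
  P2: SchoolQuality <- PeerGroup -> Tutoring -> TestScore <- ClassSize -> Attendance
  P3: SchoolQuality <- PeerGroup -> TestScore <- ClassSize -> Attendance
  P4: SchoolQuality <- PeerGroup -> Attendance
The empty set is not sufficient: P4 (SchoolQuality <- PeerGroup -> Attendance) has no collider blocking it and no conditioned non-collider, so it is open.
Try {PeerGroup}:
  P1: blocked at fork node PeerGroup ∈ conditioning set.
  P2: blocked at fork node PeerGroup ∈ conditioning set.
  P3: blocked at fork node PeerGroup ∈ conditioning set.
  P4: blocked at fork node PeerGroup ∈ conditioning set.
{PeerGroup} contains no descendant of SchoolQuality and blocks every backdoor path.
No other singleton works — e.g. {Neighborhood} leaves P4 open — so {PeerGroup} is the unique smallest valid adjustment set.

{PeerGroup}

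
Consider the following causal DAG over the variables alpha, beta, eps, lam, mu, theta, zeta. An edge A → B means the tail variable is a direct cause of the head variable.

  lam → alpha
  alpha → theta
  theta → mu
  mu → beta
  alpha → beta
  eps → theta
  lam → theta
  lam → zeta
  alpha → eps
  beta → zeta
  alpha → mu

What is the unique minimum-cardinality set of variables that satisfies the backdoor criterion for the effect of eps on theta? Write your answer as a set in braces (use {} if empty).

{alpha}

Variables eligible for adjustment (non-descendants of eps, excluding eps and theta): {alpha, lam}.
Backdoor paths from eps to theta:
  P1: eps <- alpha <- lam -> theta
  P2: eps <- alpha <- lam -> zeta <- beta <- mu <- theta
  P3: eps <- alpha -> theta
  P4: eps <- alpha -> mu <- theta
  P5: eps <- alpha -> mu -> beta -> zeta <- lam -> theta
  P6: eps <- alpha -> beta <- mu <- theta
  P7: eps <- alpha -> beta -> zeta <- lam -> theta
The empty set is not sufficient: P1 (eps <- alpha <- lam -> theta) has no collider blocking it and no conditioned non-collider, so it is open.
Try {alpha}:
  P1: blocked at chain node alpha ∈ conditioning set.
  P2: blocked at chain node alpha ∈ conditioning set.
  P3: blocked at fork node alpha ∈ conditioning set.
  P4: blocked at fork node alpha ∈ conditioning set.
  P5: blocked at fork node alpha ∈ conditioning set.
  P6: blocked at fork node alpha ∈ conditioning set.
  P7: blocked at fork node alpha ∈ conditioning set.
{alpha} contains no descendant of eps and blocks every backdoor path.
No other singleton works — e.g. {lam} leaves P3 open — so {alpha} is the unique smallest valid adjustment set.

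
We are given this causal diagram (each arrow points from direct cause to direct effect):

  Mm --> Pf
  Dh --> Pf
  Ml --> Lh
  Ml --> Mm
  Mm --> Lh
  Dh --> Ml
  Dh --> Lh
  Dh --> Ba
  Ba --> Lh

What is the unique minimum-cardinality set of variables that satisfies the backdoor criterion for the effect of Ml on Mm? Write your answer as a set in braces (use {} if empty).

{}

Variables eligible for adjustment (non-descendants of Ml, excluding Ml and Mm): {Ba, Dh}.
Backdoor paths from Ml to Mm:
  P1: Ml <- Dh -> Ba -> Lh <- Mm
  P2: Ml <- Dh -> Lh <- Mm
  P3: Ml <- Dh -> Pf <- Mm
Each backdoor path contains an unconditioned collider, so every path is already blocked with the empty conditioning set:
  P1: blocked at collider Lh (neither it nor any descendant is in the conditioning set).
  P2: blocked at collider Lh (neither it nor any descendant is in the conditioning set).
  P3: blocked at collider Pf (neither it nor any descendant is in the conditioning set).
The empty set is therefore the unique smallest valid set.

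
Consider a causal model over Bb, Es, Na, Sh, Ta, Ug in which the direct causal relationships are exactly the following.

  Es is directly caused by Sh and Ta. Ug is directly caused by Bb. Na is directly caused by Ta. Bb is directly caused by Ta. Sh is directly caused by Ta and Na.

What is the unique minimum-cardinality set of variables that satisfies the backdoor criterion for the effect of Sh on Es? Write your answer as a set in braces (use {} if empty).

Variables eligible for adjustment (non-descendants of Sh, excluding Sh and Es): {Bb, Na, Ta, Ug}.
Backdoor paths from Sh to Es:
  P1: Sh <- Ta -> Es
  P2: Sh <- Na <- Ta -> Es
The empty set is not sufficient: P1 (Sh <- Ta -> Es) has no collider blocking it and no conditioned non-collider, so it is open.
Try {Ta}:
  P1: blocked at fork node Ta ∈ conditioning set.
  P2: blocked at fork node Ta ∈ conditioning set.
{Ta} contains no descendant of Sh and blocks every backdoor path.
No other singleton works — e.g. {Na} leaves P1 open — so {Ta} is the unique smallest valid adjustment set.

{Ta}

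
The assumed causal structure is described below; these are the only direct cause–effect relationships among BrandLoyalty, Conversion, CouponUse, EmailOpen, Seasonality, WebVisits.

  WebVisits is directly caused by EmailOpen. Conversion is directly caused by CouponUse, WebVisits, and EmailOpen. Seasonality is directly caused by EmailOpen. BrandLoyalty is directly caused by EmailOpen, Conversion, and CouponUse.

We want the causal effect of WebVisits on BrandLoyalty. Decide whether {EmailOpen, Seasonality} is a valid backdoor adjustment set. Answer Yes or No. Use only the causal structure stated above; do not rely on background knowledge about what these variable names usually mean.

Backdoor paths from WebVisits to BrandLoyalty (paths whose first edge points into WebVisits):
  P1: WebVisits <- EmailOpen -> Conversion <- CouponUse -> BrandLoyalty
  P2: WebVisits <- EmailOpen -> Conversion -> BrandLoyalty
  P3: WebVisits <- EmailOpen -> BrandLoyalty
Condition 1 (no descendant of WebVisits in the set): holds — descendants of WebVisits are {BrandLoyalty, Conversion}; none are in {EmailOpen, Seasonality}.
Condition 2 (every backdoor path blocked by {EmailOpen, Seasonality}):
  P1: blocked at fork node EmailOpen ∈ conditioning set.
  P2: blocked at fork node EmailOpen ∈ conditioning set.
  P3: blocked at fork node EmailOpen ∈ conditioning set.
{EmailOpen, Seasonality} satisfies the backdoor criterion.

Yes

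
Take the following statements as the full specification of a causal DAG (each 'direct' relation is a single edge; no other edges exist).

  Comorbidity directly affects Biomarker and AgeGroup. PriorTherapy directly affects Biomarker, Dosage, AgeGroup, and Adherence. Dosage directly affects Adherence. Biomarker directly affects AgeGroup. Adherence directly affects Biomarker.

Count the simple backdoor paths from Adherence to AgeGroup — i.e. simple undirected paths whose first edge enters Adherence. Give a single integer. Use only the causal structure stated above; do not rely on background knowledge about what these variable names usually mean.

6

A backdoor path from Adherence to AgeGroup is any simple undirected path whose first edge points into Adherence (i.e. leaves Adherence via a parent).
Parents of Adherence: {Dosage, PriorTherapy}.
Enumerating:
  P1: Adherence <- PriorTherapy -> Biomarker <- Comorbidity -> AgeGroup
  P2: Adherence <- PriorTherapy -> Biomarker -> AgeGroup
  P3: Adherence <- PriorTherapy -> AgeGroup
  P4: Adherence <- Dosage <- PriorTherapy -> Biomarker <- Comorbidity -> AgeGroup
  P5: Adherence <- Dosage <- PriorTherapy -> Biomarker -> AgeGroup
  P6: Adherence <- Dosage <- PriorTherapy -> AgeGroup
That exhausts the simple backdoor paths. Count: 6.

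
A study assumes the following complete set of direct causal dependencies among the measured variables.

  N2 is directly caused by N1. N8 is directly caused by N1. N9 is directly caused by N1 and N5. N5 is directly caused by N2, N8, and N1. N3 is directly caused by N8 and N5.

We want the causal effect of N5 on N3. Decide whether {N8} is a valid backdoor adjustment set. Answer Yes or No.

Backdoor paths from N5 to N3 (paths whose first edge points into N5):
  P1: N5 <- N1 -> N8 -> N3
  P2: N5 <- N2 <- N1 -> N8 -> N3
  P3: N5 <- N8 -> N3
Condition 1 (no descendant of N5 in the set): holds — descendants of N5 are {N3, N9}; none are in {N8}.
Condition 2 (every backdoor path blocked by {N8}):
  P1: blocked at chain node N8 ∈ conditioning set.
  P2: blocked at chain node N8 ∈ conditioning set.
  P3: blocked at fork node N8 ∈ conditioning set.
{N8} satisfies the backdoor criterion.

Yes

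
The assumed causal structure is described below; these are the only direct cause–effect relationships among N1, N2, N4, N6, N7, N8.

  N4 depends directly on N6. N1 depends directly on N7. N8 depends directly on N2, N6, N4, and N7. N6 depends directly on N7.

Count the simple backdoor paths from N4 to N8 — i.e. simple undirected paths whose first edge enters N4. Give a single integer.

2

A backdoor path from N4 to N8 is any simple undirected path whose first edge points into N4 (i.e. leaves N4 via a parent).
Parents of N4: {N6}.
Enumerating:
  P1: N4 <- N6 <- N7 -> N8
  P2: N4 <- N6 -> N8
That exhausts the simple backdoor paths. Count: 2.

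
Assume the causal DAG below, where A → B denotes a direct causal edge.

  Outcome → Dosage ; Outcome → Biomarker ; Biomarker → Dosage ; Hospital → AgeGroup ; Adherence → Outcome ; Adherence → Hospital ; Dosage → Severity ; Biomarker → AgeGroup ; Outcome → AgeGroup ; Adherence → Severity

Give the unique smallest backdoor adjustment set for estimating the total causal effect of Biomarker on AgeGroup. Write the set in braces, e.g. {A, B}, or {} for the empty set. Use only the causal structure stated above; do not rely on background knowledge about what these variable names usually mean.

Variables eligible for adjustment (non-descendants of Biomarker, excluding Biomarker and AgeGroup): {Adherence, Hospital, Outcome}.
Backdoor paths from Biomarker to AgeGroup:
  P1: Biomarker <- Outcome <- Adherence -> Hospital -> AgeGroup
  P2: Biomarker <- Outcome -> Dosage -> Severity <- Adherence -> Hospital -> AgeGroup
  P3: Biomarker <- Outcome -> AgeGroup
The empty set is not sufficient: P1 (Biomarker <- Outcome <- Adherence -> Hospital -> AgeGroup) has no collider blocking it and no conditioned non-collider, so it is open.
Try {Outcome}:
  P1: blocked at chain node Outcome ∈ conditioning set.
  P2: blocked at fork node Outcome ∈ conditioning set.
  P3: blocked at fork node Outcome ∈ conditioning set.
{Outcome} contains no descendant of Biomarker and blocks every backdoor path.
No other singleton works — e.g. {Adherence} leaves P3 open — so {Outcome} is the unique smallest valid adjustment set.

{Outcome}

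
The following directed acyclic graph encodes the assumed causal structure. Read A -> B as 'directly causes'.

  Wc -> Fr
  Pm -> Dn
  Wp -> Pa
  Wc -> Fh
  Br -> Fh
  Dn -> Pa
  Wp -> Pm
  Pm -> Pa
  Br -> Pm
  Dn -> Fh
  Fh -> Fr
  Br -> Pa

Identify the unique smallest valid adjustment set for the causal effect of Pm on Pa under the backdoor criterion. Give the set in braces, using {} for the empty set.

Variables eligible for adjustment (non-descendants of Pm, excluding Pm and Pa): {Br, Wc, Wp}.
Backdoor paths from Pm to Pa:
  P1: Pm <- Wp -> Pa
  P2: Pm <- Br -> Pa
  P3: Pm <- Br -> Fh <- Dn -> Pa
The empty set is not sufficient: P1 (Pm <- Wp -> Pa) has no collider blocking it and no conditioned non-collider, so it is open.
Try {Br, Wp}:
  P1: blocked at fork node Wp ∈ conditioning set.
  P2: blocked at fork node Br ∈ conditioning set.
  P3: blocked at fork node Br ∈ conditioning set.
{Br, Wp} contains no descendant of Pm and blocks every backdoor path.
Every element of {Br, Wp} is needed (dropping Br leaves P2 open; dropping Wp leaves P1 open), so no proper subset is valid.
Among all size-2 subsets of the eligible variables, only {Br, Wp} blocks every backdoor path, so it is the unique smallest valid adjustment set.

{Br, Wp}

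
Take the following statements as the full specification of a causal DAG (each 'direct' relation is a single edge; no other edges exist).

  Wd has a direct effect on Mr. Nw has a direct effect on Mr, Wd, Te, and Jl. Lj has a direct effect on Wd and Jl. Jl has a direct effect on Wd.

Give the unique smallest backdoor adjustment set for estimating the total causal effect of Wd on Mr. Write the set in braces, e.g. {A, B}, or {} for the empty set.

Variables eligible for adjustment (non-descendants of Wd, excluding Wd and Mr): {Jl, Lj, Nw, Te}.
Backdoor paths from Wd to Mr:
  P1: Wd <- Nw -> Mr
  P2: Wd <- Lj -> Jl <- Nw -> Mr
  P3: Wd <- Jl <- Nw -> Mr
The empty set is not sufficient: P1 (Wd <- Nw -> Mr) has no collider blocking it and no conditioned non-collider, so it is open.
Try {Nw}:
  P1: blocked at fork node Nw ∈ conditioning set.
  P2: blocked at collider Jl (neither it nor any descendant is in the conditioning set).
  P3: blocked at fork node Nw ∈ conditioning set.
{Nw} contains no descendant of Wd and blocks every backdoor path.
No other singleton works — e.g. {Lj} leaves P1 open — so {Nw} is the unique smallest valid adjustment set.

{Nw}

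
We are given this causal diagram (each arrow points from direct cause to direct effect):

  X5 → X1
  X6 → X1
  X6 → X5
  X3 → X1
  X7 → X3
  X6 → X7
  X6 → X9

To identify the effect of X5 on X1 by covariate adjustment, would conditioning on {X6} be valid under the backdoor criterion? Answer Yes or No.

Yes

Backdoor paths from X5 to X1 (paths whose first edge points into X5):
  P1: X5 <- X6 -> X7 -> X3 -> X1
  P2: X5 <- X6 -> X1
Condition 1 (no descendant of X5 in the set): holds — descendants of X5 are {X1}; none are in {X6}.
Condition 2 (every backdoor path blocked by {X6}):
  P1: blocked at fork node X6 ∈ conditioning set.
  P2: blocked at fork node X6 ∈ conditioning set.
{X6} satisfies the backdoor criterion.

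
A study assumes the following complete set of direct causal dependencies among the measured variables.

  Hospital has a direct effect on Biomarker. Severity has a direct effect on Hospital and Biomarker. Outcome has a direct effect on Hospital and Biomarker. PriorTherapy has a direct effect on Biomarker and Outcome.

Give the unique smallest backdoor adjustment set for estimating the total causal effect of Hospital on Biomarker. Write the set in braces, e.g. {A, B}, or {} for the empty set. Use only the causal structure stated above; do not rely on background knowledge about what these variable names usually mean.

{Outcome, Severity}

Variables eligible for adjustment (non-descendants of Hospital, excluding Hospital and Biomarker): {Outcome, PriorTherapy, Severity}.
Backdoor paths from Hospital to Biomarker:
  P1: Hospital <- Severity -> Biomarker
  P2: Hospital <- Outcome <- PriorTherapy -> Biomarker
  P3: Hospital <- Outcome -> Biomarker
The empty set is not sufficient: P1 (Hospital <- Severity -> Biomarker) has no collider blocking it and no conditioned non-collider, so it is open.
Try {Outcome, Severity}:
  P1: blocked at fork node Severity ∈ conditioning set.
  P2: blocked at chain node Outcome ∈ conditioning set.
  P3: blocked at fork node Outcome ∈ conditioning set.
{Outcome, Severity} contains no descendant of Hospital and blocks every backdoor path.
Every element of {Outcome, Severity} is needed (dropping Outcome leaves P2 open; dropping Severity leaves P1 open), so no proper subset is valid.
Among all size-2 subsets of the eligible variables, only {Outcome, Severity} blocks every backdoor path, so it is the unique smallest valid adjustment set.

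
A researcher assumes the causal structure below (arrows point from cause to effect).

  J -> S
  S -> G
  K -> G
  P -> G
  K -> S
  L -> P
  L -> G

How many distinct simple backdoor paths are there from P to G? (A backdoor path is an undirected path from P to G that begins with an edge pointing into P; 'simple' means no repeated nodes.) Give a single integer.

A backdoor path from P to G is any simple undirected path whose first edge points into P (i.e. leaves P via a parent).
Parents of P: {L}.
Enumerating:
  P1: P <- L -> G
That exhausts the simple backdoor paths. Count: 1.

1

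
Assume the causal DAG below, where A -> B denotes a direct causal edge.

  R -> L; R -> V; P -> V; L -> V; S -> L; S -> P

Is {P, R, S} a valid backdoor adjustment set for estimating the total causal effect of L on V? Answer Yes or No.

Yes

Backdoor paths from L to V (paths whose first edge points into L):
  P1: L <- R -> V
  P2: L <- S -> P -> V
Condition 1 (no descendant of L in the set): holds — descendants of L are {V}; none are in {P, R, S}.
Condition 2 (every backdoor path blocked by {P, R, S}):
  P1: blocked at fork node R ∈ conditioning set.
  P2: blocked at fork node S ∈ conditioning set.
{P, R, S} satisfies the backdoor criterion.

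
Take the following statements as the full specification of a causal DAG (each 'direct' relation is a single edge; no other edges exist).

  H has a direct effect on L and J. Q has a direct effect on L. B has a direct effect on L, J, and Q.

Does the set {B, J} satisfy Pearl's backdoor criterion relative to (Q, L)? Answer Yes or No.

Yes

Backdoor paths from Q to L (paths whose first edge points into Q):
  P1: Q <- B -> J <- H -> L
  P2: Q <- B -> L
Condition 1 (no descendant of Q in the set): holds — descendants of Q are {L}; none are in {B, J}.
Condition 2 (every backdoor path blocked by {B, J}):
  P1: blocked at fork node B ∈ conditioning set.
  P2: blocked at fork node B ∈ conditioning set.
{B, J} satisfies the backdoor criterion.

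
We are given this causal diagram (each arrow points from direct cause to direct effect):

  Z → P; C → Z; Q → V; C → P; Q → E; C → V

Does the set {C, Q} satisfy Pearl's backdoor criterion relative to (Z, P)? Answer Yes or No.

Yes

Backdoor paths from Z to P (paths whose first edge points into Z):
  P1: Z <- C -> P
Condition 1 (no descendant of Z in the set): holds — descendants of Z are {P}; none are in {C, Q}.
Condition 2 (every backdoor path blocked by {C, Q}):
  P1: blocked at fork node C ∈ conditioning set.
{C, Q} satisfies the backdoor criterion.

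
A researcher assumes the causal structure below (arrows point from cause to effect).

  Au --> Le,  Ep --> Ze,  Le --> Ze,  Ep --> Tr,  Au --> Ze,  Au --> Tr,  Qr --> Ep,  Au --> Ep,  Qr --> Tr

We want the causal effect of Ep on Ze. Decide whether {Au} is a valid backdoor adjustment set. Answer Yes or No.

Backdoor paths from Ep to Ze (paths whose first edge points into Ep):
  P1: Ep <- Au -> Le -> Ze
  P2: Ep <- Au -> Ze
  P3: Ep <- Qr -> Tr <- Au -> Le -> Ze
  P4: Ep <- Qr -> Tr <- Au -> Ze
Condition 1 (no descendant of Ep in the set): holds — descendants of Ep are {Tr, Ze}; none are in {Au}.
Condition 2 (every backdoor path blocked by {Au}):
  P1: blocked at fork node Au ∈ conditioning set.
  P2: blocked at fork node Au ∈ conditioning set.
  P3: blocked at collider Tr (neither it nor any descendant is in the conditioning set).
  P4: blocked at collider Tr (neither it nor any descendant is in the conditioning set).
{Au} satisfies the backdoor criterion.

Yes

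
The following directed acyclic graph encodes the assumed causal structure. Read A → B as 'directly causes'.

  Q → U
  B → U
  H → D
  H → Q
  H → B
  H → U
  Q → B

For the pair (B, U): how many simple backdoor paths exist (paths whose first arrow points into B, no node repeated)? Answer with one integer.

A backdoor path from B to U is any simple undirected path whose first edge points into B (i.e. leaves B via a parent).
Parents of B: {H, Q}.
Enumerating:
  P1: B <- H -> Q -> U
  P2: B <- H -> U
  P3: B <- Q <- H -> U
  P4: B <- Q -> U
That exhausts the simple backdoor paths. Count: 4.

4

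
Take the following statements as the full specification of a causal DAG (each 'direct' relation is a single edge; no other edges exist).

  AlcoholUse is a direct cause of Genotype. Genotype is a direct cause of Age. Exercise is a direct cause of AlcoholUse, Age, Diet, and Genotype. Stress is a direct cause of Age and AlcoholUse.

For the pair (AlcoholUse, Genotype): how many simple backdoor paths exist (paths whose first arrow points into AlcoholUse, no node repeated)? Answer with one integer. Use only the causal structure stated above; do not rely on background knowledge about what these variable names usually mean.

A backdoor path from AlcoholUse to Genotype is any simple undirected path whose first edge points into AlcoholUse (i.e. leaves AlcoholUse via a parent).
Parents of AlcoholUse: {Exercise, Stress}.
Enumerating:
  P1: AlcoholUse <- Exercise -> Genotype
  P2: AlcoholUse <- Exercise -> Age <- Genotype
  P3: AlcoholUse <- Stress -> Age <- Exercise -> Genotype
  P4: AlcoholUse <- Stress -> Age <- Genotype
That exhausts the simple backdoor paths. Count: 4.

4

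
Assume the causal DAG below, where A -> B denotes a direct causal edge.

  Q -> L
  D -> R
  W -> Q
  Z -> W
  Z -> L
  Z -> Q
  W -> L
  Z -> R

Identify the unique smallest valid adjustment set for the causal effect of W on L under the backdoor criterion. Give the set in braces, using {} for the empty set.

Variables eligible for adjustment (non-descendants of W, excluding W and L): {D, R, Z}.
Backdoor paths from W to L:
  P1: W <- Z -> Q -> L
  P2: W <- Z -> L
The empty set is not sufficient: P1 (W <- Z -> Q -> L) has no collider blocking it and no conditioned non-collider, so it is open.
Try {Z}:
  P1: blocked at fork node Z ∈ conditioning set.
  P2: blocked at fork node Z ∈ conditioning set.
{Z} contains no descendant of W and blocks every backdoor path.
No other singleton works — e.g. {D} leaves P1 open — so {Z} is the unique smallest valid adjustment set.

{Z}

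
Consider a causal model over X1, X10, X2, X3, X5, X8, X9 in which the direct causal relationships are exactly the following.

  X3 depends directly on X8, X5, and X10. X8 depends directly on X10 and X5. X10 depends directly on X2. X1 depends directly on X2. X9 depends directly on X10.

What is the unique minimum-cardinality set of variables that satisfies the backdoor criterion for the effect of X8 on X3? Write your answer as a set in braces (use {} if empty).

Variables eligible for adjustment (non-descendants of X8, excluding X8 and X3): {X1, X10, X2, X5, X9}.
Backdoor paths from X8 to X3:
  P1: X8 <- X5 -> X3
  P2: X8 <- X10 -> X3
The empty set is not sufficient: P1 (X8 <- X5 -> X3) has no collider blocking it and no conditioned non-collider, so it is open.
Try {X10, X5}:
  P1: blocked at fork node X5 ∈ conditioning set.
  P2: blocked at fork node X10 ∈ conditioning set.
{X10, X5} contains no descendant of X8 and blocks every backdoor path.
Every element of {X10, X5} is needed (dropping X10 leaves P2 open; dropping X5 leaves P1 open), so no proper subset is valid.
Among all size-2 subsets of the eligible variables, only {X10, X5} blocks every backdoor path, so it is the unique smallest valid adjustment set.

{X10, X5}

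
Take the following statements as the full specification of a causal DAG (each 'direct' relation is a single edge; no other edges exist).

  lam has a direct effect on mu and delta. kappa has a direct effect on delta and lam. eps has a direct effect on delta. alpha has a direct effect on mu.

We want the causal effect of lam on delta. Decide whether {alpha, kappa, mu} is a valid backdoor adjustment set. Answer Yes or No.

No

Backdoor paths from lam to delta (paths whose first edge points into lam):
  P1: lam <- kappa -> delta
Condition 1 (no descendant of lam in the set): FAILS — mu is a descendant of lam.
Condition 2 (every backdoor path blocked by {alpha, kappa, mu}):
  P1: blocked at fork node kappa ∈ conditioning set.
{alpha, kappa, mu} does not satisfy the backdoor criterion.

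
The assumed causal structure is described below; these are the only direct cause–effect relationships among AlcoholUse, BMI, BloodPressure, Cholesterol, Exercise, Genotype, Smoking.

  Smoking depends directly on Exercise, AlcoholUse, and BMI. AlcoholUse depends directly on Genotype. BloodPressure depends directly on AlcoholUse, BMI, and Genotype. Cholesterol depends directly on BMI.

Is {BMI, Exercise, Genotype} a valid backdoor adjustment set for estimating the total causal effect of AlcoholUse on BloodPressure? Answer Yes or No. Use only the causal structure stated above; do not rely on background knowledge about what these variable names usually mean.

Backdoor paths from AlcoholUse to BloodPressure (paths whose first edge points into AlcoholUse):
  P1: AlcoholUse <- Genotype -> BloodPressure
Condition 1 (no descendant of AlcoholUse in the set): holds — descendants of AlcoholUse are {BloodPressure, Smoking}; none are in {BMI, Exercise, Genotype}.
Condition 2 (every backdoor path blocked by {BMI, Exercise, Genotype}):
  P1: blocked at fork node Genotype ∈ conditioning set.
{BMI, Exercise, Genotype} satisfies the backdoor criterion.

Yes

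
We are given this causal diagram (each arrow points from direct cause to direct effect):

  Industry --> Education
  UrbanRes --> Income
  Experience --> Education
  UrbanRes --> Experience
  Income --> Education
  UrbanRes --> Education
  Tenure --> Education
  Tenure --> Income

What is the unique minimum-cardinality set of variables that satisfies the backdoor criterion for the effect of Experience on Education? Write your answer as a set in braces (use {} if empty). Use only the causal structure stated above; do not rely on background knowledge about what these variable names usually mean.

Variables eligible for adjustment (non-descendants of Experience, excluding Experience and Education): {Income, Industry, Tenure, UrbanRes}.
Backdoor paths from Experience to Education:
  P1: Experience <- UrbanRes -> Income <- Tenure -> Education
  P2: Experience <- UrbanRes -> Income -> Education
  P3: Experience <- UrbanRes -> Education
The empty set is not sufficient: P2 (Experience <- UrbanRes -> Income -> Education) has no collider blocking it and no conditioned non-collider, so it is open.
Try {UrbanRes}:
  P1: blocked at fork node UrbanRes ∈ conditioning set.
  P2: blocked at fork node UrbanRes ∈ conditioning set.
  P3: blocked at fork node UrbanRes ∈ conditioning set.
{UrbanRes} contains no descendant of Experience and blocks every backdoor path.
No other singleton works — e.g. {Tenure} leaves P2 open — so {UrbanRes} is the unique smallest valid adjustment set.

{UrbanRes}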